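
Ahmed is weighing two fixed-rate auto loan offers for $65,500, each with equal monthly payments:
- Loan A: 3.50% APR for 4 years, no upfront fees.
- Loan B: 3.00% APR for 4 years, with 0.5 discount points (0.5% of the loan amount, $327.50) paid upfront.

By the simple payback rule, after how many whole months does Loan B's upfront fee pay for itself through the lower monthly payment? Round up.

Loan A: monthly rate = 3.5%/12 = 0.0029167; payment = 65,500 × 0.0029167 / (1 − (1+0.0029167)^−48) = $1,464.32.
Loan B: monthly rate = 3%/12 = 0.0025000; payment = 65,500 × 0.0025000 / (1 − (1+0.0025000)^−48) = $1,449.80.
Monthly savings = $1,464.32 − $1,449.80 = $14.52.
Break-even = $327.50 / $14.52 = 22.56 → 23 months.

23 months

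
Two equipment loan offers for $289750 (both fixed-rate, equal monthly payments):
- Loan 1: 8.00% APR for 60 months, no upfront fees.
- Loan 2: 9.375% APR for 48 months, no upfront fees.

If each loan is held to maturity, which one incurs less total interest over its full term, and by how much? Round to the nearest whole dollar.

Loan 1: monthly rate = 8%/12 = 0.0066667; payment = 289,750 × 0.0066667 / (1 − (1+0.0066667)^−60) = $5,875.09.
Total interest on Loan 1 = 60 × $5,875.09 − $289,750 = $62,755.40.
Loan 2: at 9.375% the monthly rate is 0.0078125, so the payment is 289,750 × 0.0078125 / (1 − 1.0078125^−48) = $7,262.15.
Total interest on Loan 2 = 48 × $7,262.15 − $289,750 = $58,833.20.
Loan 2 is lower by $3,922.20.

Loan 2 by $3,922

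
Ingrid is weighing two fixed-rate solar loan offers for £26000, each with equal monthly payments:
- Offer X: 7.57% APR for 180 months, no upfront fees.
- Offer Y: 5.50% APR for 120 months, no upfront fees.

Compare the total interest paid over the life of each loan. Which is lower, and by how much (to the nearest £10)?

Offer X: monthly rate = 7.57%/12 = 0.0063083; payment = 26,000 × 0.0063083 / (1 − (1+0.0063083)^−180) = £242.06.
Total interest on Offer X = 180 × £242.06 − £26,000 = £17,570.80.
Offer Y: monthly rate = 5.5%/12 = 0.0045833; payment = 26,000 × 0.0045833 / (1 − (1+0.0045833)^−120) = £282.17.
Total interest on Offer Y = 120 × £282.17 − £26,000 = £7,860.40.
Offer Y is lower by £9,710.40.

Offer Y by £9,710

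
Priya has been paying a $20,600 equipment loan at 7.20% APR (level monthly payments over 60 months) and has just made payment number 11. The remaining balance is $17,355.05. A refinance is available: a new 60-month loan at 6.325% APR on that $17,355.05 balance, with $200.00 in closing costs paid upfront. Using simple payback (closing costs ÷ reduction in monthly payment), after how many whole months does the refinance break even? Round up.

3 months

Current payment = 20,600 × 7.2%/12 / (1 − (1+0.0060000)^−60) = $409.85.
Refinanced payment = 17,355.05 × 0.0052708 / (1 − (1+0.0052708)^−60) = $338.15.
Monthly savings = $409.85 − $338.15 = $71.70.
Break-even = $200.00 / $71.70 = 2.79 → 3 months.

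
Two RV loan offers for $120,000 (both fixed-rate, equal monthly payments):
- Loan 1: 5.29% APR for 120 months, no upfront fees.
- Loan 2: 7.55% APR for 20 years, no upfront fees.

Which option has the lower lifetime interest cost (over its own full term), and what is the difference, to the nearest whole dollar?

Loan 1 by $78,108

Loan 1: monthly rate = 5.29%/12 = 0.0044083; payment = 120,000 × 0.0044083 / (1 − (1+0.0044083)^−120) = $1,289.86.
Total interest on Loan 1 = 120 × $1,289.86 − $120,000 = $34,783.20.
Loan 2: at 7.55% the monthly rate is 0.0062917, so the payment is 120,000 × 0.0062917 / (1 − 1.0062917^−240) = $970.38.
Total interest on Loan 2 = 240 × $970.38 − $120,000 = $112,891.20.
Loan 1 is lower by $78,108.00.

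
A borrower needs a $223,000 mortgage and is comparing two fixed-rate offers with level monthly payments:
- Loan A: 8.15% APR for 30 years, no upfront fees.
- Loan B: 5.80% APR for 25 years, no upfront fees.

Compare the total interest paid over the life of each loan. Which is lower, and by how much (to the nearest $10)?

Loan B by $174,590

Loan A: at 8.15% the monthly rate is 0.0067917, so the payment is 223,000 × 0.0067917 / (1 − 1.0067917^−360) = $1,659.67.
Total interest on Loan A = 360 × $1,659.67 − $223,000 = $374,481.20.
Loan B: at 5.80% the monthly rate is 0.0048333, so the payment is 223,000 × 0.0048333 / (1 − 1.0048333^−300) = $1,409.65.
Total interest on Loan B = 300 × $1,409.65 − $223,000 = $199,895.00.
Loan B is lower by $174,586.20.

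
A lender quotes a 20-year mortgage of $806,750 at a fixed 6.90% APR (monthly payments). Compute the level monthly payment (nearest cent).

Monthly rate = 6.9%/12 = 0.0057500; payment = 806,750 × 0.0057500 / (1 − (1+0.0057500)^−240) = $6,206.39.

$6,206.39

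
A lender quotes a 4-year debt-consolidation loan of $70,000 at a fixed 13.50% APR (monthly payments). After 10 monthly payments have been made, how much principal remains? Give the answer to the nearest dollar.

With monthly rate i = 13.5%/12 = 0.0112500, the balance after k of n payments is P · [(1+i)^n − (1+i)^k] / [(1+i)^n − 1].
(1+0.0112500)^48 = 1.71084105 and (1+0.0112500)^10 = 1.11836958, so the balance is 70,000 × (1.71084105 − 1.11836958) / (1.71084105 − 1) = $58,343.57.

$58,344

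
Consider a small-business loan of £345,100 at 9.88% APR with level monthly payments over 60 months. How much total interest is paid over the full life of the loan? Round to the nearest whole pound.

£93,620

At 9.88% the monthly rate is 0.0082333, so the payment is 345,100 × 0.0082333 / (1 − 1.0082333^−60) = £7,312.00.
Total paid = 60 × £7,312.00 = £438,720.00; interest = £438,720.00 − £345,100 = £93,620.00.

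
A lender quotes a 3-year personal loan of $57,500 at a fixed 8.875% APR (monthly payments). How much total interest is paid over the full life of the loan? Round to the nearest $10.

Monthly rate = 8.875%/12 = 0.0073958; payment = 57,500 × 0.0073958 / (1 − (1+0.0073958)^−36) = $1,825.14.
Total paid = 36 × $1,825.14 = $65,705.04; interest = $65,705.04 − $57,500 = $8,205.04.

$8,210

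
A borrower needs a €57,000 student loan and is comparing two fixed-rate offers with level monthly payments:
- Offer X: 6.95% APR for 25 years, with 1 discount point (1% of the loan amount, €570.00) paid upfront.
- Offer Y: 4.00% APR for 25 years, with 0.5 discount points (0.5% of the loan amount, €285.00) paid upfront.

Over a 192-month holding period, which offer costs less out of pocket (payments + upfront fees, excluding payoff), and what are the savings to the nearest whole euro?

Offer Y by €19,520

Offer X: monthly rate = 6.95%/12 = 0.0057917; payment = 57,000 × 0.0057917 / (1 − (1+0.0057917)^−300) = €401.05.
Offer Y: monthly rate = 4%/12 = 0.0033333; payment = 57,000 × 0.0033333 / (1 − (1+0.0033333)^−300) = €300.87.
Over 192 months: Offer X costs 192 × €401.05 + €570.00 = €77,571.60; Offer Y costs 192 × €300.87 + €285.00 = €58,052.04.
Offer Y is cheaper by €77,571.60 − €58,052.04 = €19,519.56.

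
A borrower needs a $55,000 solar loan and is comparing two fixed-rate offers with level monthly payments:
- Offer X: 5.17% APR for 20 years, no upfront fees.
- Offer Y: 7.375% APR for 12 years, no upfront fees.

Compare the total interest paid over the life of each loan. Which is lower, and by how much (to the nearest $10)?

Offer Y by $5,320

Offer X: monthly rate = 5.17%/12 = 0.0043083; payment = 55,000 × 0.0043083 / (1 − (1+0.0043083)^−240) = $368.16.
Total interest on Offer X = 240 × $368.16 − $55,000 = $33,358.40.
Offer Y: at 7.375% the monthly rate is 0.0061458, so the payment is 55,000 × 0.0061458 / (1 − 1.0061458^−144) = $576.66.
Total interest on Offer Y = 144 × $576.66 − $55,000 = $28,039.04.
Offer Y is lower by $5,319.36.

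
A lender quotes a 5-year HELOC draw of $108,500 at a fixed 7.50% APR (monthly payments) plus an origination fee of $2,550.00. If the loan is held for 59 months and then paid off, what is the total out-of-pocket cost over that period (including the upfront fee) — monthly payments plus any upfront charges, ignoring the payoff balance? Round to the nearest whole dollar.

$130,823

Monthly rate = 7.5%/12 = 0.0062500; payment = 108,500 × 0.0062500 / (1 − (1+0.0062500)^−60) = $2,174.12.
Total outlay = 59 × $2,174.12 + $2,550.00 = $130,823.08.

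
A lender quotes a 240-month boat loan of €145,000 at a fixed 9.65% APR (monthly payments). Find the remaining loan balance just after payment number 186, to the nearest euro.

€59,636

With monthly rate i = 9.65%/12 = 0.0080417, the balance after k of n payments is P · [(1+i)^n − (1+i)^k] / [(1+i)^n − 1].
(1+0.0080417)^240 = 6.83653583 and (1+0.0080417)^186 = 4.43606574, so the balance is 145,000 × (6.83653583 − 4.43606574) / (6.83653583 − 1) = €59,636.09.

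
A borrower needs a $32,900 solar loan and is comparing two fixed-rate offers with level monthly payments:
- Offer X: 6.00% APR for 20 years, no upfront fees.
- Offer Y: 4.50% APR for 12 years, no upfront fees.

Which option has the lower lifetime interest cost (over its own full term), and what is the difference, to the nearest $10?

Offer Y by $13,930

Offer X: at 6.00% the monthly rate is 0.0050000, so the payment is 32,900 × 0.0050000 / (1 − 1.0050000^−240) = $235.71.
Total interest on Offer X = 240 × $235.71 − $32,900 = $23,670.40.
Offer Y: monthly rate = 4.5%/12 = 0.0037500; payment = 32,900 × 0.0037500 / (1 − (1+0.0037500)^−144) = $296.10.
Total interest on Offer Y = 144 × $296.10 − $32,900 = $9,738.40.
Offer Y is lower by $13,932.00.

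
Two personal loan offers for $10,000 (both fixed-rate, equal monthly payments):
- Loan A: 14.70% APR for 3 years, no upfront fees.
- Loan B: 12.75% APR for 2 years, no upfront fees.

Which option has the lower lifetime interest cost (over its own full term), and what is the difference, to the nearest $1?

Loan A: at 14.70% the monthly rate is 0.0122500, so the payment is 10,000 × 0.0122500 / (1 − 1.0122500^−36) = $345.19.
Total interest on Loan A = 36 × $345.19 − $10,000 = $2,426.84.
Loan B: at 12.75% the monthly rate is 0.0106250, so the payment is 10,000 × 0.0106250 / (1 − 1.0106250^−24) = $474.24.
Total interest on Loan B = 24 × $474.24 − $10,000 = $1,381.76.
Loan B is lower by $1,045.08.

Loan B by $1,045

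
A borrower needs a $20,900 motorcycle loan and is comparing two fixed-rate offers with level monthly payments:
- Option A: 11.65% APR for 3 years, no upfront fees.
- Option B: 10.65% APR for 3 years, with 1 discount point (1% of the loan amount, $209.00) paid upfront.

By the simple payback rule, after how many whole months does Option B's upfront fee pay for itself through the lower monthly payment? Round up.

Option A: at 11.65% the monthly rate is 0.0097083, so the payment is 20,900 × 0.0097083 / (1 − 1.0097083^−36) = $690.69.
Option B: at 10.65% the monthly rate is 0.0088750, so the payment is 20,900 × 0.0088750 / (1 − 1.0088750^−36) = $680.78.
Monthly savings = $690.69 − $680.78 = $9.91.
Break-even = $209.00 / $9.91 = 21.09 → 22 months.

22 months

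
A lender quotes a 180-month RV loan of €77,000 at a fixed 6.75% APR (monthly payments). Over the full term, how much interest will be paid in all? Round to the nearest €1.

Monthly rate = 6.75%/12 = 0.0056250; payment = 77,000 × 0.0056250 / (1 − (1+0.0056250)^−180) = €681.38.
Total paid = 180 × €681.38 = €122,648.40; interest = €122,648.40 − €77,000 = €45,648.40.

€45,648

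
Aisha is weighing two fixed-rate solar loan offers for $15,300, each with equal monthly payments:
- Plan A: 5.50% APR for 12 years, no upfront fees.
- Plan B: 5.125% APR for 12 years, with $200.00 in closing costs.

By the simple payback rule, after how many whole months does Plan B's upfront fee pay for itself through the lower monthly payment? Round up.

69 months

Plan A: monthly rate = 5.5%/12 = 0.0045833; payment = 15,300 × 0.0045833 / (1 − (1+0.0045833)^−144) = $145.38.
Plan B: monthly rate = 5.125%/12 = 0.0042708; payment = 15,300 × 0.0042708 / (1 − (1+0.0042708)^−144) = $142.47.
Monthly savings = $145.38 − $142.47 = $2.91.
Break-even = $200.00 / $2.91 = 68.73 → 69 months.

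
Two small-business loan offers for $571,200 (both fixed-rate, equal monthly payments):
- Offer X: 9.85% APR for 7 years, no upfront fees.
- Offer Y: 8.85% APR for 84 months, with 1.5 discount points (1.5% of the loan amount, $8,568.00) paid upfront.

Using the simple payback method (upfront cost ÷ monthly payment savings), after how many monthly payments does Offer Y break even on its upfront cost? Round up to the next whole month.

Offer X: monthly rate = 9.85%/12 = 0.0082083; payment = 571,200 × 0.0082083 / (1 − (1+0.0082083)^−84) = $9,438.38.
Offer Y: monthly rate = 8.85%/12 = 0.0073750; payment = 571,200 × 0.0073750 / (1 − (1+0.0073750)^−84) = $9,146.66.
Monthly savings = $9,438.38 − $9,146.66 = $291.72.
Break-even = $8,568.00 / $291.72 = 29.37 → 30 months.

30 months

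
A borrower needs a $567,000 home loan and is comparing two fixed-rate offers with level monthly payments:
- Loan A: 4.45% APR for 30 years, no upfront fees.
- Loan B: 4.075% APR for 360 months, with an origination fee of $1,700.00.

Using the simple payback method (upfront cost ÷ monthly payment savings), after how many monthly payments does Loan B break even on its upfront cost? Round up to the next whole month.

Loan A: monthly rate = 4.45%/12 = 0.0037083; payment = 567,000 × 0.0037083 / (1 − (1+0.0037083)^−360) = $2,856.09.
Loan B: at 4.075% the monthly rate is 0.0033958, so the payment is 567,000 × 0.0033958 / (1 − 1.0033958^−360) = $2,731.52.
Monthly savings = $2,856.09 − $2,731.52 = $124.57.
Break-even = $1,700.00 / $124.57 = 13.65 → 14 months.

14 months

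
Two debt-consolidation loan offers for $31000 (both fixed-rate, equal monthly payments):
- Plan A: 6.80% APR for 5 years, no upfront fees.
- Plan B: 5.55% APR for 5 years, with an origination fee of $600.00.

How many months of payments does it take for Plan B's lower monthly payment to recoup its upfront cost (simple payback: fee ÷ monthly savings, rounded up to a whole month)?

34 months

Plan A: monthly rate = 6.8%/12 = 0.0056667; payment = 31,000 × 0.0056667 / (1 − (1+0.0056667)^−60) = $610.92.
Plan B: at 5.55% the monthly rate is 0.0046250, so the payment is 31,000 × 0.0046250 / (1 − 1.0046250^−60) = $592.85.
Monthly savings = $610.92 − $592.85 = $18.07.
Break-even = $600.00 / $18.07 = 33.20 → 34 months.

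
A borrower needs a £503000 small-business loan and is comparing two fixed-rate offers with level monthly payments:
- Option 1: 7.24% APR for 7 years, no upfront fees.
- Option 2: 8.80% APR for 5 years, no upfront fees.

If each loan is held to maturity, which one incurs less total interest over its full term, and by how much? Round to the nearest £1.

Option 1: monthly rate = 7.24%/12 = 0.0060333; payment = 503,000 × 0.0060333 / (1 − (1+0.0060333)^−84) = £7,650.77.
Total interest on Option 1 = 84 × £7,650.77 − £503,000 = £139,664.68.
Option 2: monthly rate = 8.8%/12 = 0.0073333; payment = 503,000 × 0.0073333 / (1 − (1+0.0073333)^−60) = £10,392.70.
Total interest on Option 2 = 60 × £10,392.70 − £503,000 = £120,562.00.
Option 2 is lower by £19,102.68.

Option 2 by £19,103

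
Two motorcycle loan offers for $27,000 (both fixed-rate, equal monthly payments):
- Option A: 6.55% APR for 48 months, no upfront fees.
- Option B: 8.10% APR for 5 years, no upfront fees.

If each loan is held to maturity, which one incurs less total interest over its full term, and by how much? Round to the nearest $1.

Option A by $2,161

Option A: monthly rate = 6.55%/12 = 0.0054583; payment = 27,000 × 0.0054583 / (1 − (1+0.0054583)^−48) = $640.93.
Total interest on Option A = 48 × $640.93 − $27,000 = $3,764.64.
Option B: monthly rate = 8.1%/12 = 0.0067500; payment = 27,000 × 0.0067500 / (1 − (1+0.0067500)^−60) = $548.76.
Total interest on Option B = 60 × $548.76 − $27,000 = $5,925.60.
Option A is lower by $2,160.96.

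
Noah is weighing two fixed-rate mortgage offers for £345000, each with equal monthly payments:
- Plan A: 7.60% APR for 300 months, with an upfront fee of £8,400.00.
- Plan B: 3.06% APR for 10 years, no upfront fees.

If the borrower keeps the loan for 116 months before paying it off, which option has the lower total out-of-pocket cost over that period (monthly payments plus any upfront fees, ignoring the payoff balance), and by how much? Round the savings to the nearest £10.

Plan A by £80,790

Plan A: at 7.60% the monthly rate is 0.0063333, so the payment is 345,000 × 0.0063333 / (1 − 1.0063333^−300) = £2,572.00.
Plan B: monthly rate = 3.06%/12 = 0.0025500; payment = 345,000 × 0.0025500 / (1 − (1+0.0025500)^−120) = £3,340.91.
Over 116 months: Plan A costs 116 × £2,572.00 + £8,400.00 = £306,752.00; Plan B costs 116 × £3,340.91 = £387,545.56.
Plan A is cheaper by £387,545.56 − £306,752.00 = £80,793.56.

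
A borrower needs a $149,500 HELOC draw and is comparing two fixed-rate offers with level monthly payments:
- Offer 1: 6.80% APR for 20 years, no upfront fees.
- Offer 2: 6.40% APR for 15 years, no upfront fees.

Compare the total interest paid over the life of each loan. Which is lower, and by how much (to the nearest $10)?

Offer 2 by $40,950

Offer 1: monthly rate = 6.8%/12 = 0.0056667; payment = 149,500 × 0.0056667 / (1 − (1+0.0056667)^−240) = $1,141.19.
Total interest on Offer 1 = 240 × $1,141.19 − $149,500 = $124,385.60.
Offer 2: at 6.40% the monthly rate is 0.0053333, so the payment is 149,500 × 0.0053333 / (1 − 1.0053333^−180) = $1,294.10.
Total interest on Offer 2 = 180 × $1,294.10 − $149,500 = $83,438.00.
Offer 2 is lower by $40,947.60.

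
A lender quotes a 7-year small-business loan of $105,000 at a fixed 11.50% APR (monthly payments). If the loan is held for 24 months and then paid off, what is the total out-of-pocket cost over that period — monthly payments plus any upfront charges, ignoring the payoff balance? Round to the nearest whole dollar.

Monthly rate = 11.5%/12 = 0.0095833; payment = 105,000 × 0.0095833 / (1 − (1+0.0095833)^−84) = $1,825.58.
Total outlay = 24 × $1,825.58 = $43,813.92.

$43,814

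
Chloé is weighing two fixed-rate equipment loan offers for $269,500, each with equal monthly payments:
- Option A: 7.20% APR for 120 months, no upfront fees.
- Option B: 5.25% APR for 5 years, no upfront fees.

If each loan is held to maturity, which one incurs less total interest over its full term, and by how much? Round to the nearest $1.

Option B by $71,833

Option A: at 7.20% the monthly rate is 0.0060000, so the payment is 269,500 × 0.0060000 / (1 − 1.0060000^−120) = $3,156.97.
Total interest on Option A = 120 × $3,156.97 − $269,500 = $109,336.40.
Option B: at 5.25% the monthly rate is 0.0043750, so the payment is 269,500 × 0.0043750 / (1 − 1.0043750^−60) = $5,116.72.
Total interest on Option B = 60 × $5,116.72 − $269,500 = $37,503.20.
Option B is lower by $71,833.20.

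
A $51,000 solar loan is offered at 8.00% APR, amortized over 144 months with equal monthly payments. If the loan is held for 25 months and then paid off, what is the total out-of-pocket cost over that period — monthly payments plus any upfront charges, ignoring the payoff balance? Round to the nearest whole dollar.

$13,801

Monthly rate = 8%/12 = 0.0066667; payment = 51,000 × 0.0066667 / (1 − (1+0.0066667)^−144) = $552.05.
Total outlay = 25 × $552.05 = $13,801.25.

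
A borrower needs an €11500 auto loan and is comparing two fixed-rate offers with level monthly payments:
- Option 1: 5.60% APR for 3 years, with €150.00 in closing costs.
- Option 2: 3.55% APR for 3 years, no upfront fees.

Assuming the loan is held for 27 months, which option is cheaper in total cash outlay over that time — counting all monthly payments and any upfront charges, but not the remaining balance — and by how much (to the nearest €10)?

Option 1: monthly rate = 5.6%/12 = 0.0046667; payment = 11,500 × 0.0046667 / (1 − (1+0.0046667)^−36) = €347.77.
Option 2: at 3.55% the monthly rate is 0.0029583, so the payment is 11,500 × 0.0029583 / (1 − 1.0029583^−36) = €337.23.
Over 27 months: Option 1 costs 27 × €347.77 + €150.00 = €9,539.79; Option 2 costs 27 × €337.23 = €9,105.21.
Option 2 is cheaper by €9,539.79 − €9,105.21 = €434.58.

Option 2 by €430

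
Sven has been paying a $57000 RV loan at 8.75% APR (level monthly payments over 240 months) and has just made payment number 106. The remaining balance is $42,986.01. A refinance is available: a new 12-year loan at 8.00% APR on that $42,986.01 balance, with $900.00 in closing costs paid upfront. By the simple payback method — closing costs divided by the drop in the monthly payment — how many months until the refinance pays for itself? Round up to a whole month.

Current payment = 57,000 × 8.75%/12 / (1 − (1+0.0072917)^−240) = $503.72.
Refinanced payment = 42,986.01 × 0.0066667 / (1 − (1+0.0066667)^−144) = $465.30.
Monthly savings = $503.72 − $465.30 = $38.42.
Break-even = $900.00 / $38.42 = 23.43 → 24 months.

24 months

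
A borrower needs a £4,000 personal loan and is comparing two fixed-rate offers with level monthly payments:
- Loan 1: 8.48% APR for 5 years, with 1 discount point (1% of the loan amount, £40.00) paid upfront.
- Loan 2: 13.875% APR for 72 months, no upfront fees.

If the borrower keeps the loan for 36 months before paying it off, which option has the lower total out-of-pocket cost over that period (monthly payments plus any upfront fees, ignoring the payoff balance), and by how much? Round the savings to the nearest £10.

Loan 1: at 8.48% the monthly rate is 0.0070667, so the payment is 4,000 × 0.0070667 / (1 − 1.0070667^−60) = £82.03.
Loan 2: at 13.875% the monthly rate is 0.0115625, so the payment is 4,000 × 0.0115625 / (1 − 1.0115625^−72) = £82.16.
Over 36 months: Loan 1 costs 36 × £82.03 + £40.00 = £2,993.08; Loan 2 costs 36 × £82.16 = £2,957.76.
Loan 2 is cheaper by £2,993.08 − £2,957.76 = £35.32.

Loan 2 by £40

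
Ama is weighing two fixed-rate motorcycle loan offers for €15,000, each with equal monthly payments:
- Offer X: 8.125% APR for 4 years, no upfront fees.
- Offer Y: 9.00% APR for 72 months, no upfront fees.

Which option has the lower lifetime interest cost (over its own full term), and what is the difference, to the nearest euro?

Offer X by €1,848

Offer X: monthly rate = 8.125%/12 = 0.0067708; payment = 15,000 × 0.0067708 / (1 − (1+0.0067708)^−48) = €367.07.
Total interest on Offer X = 48 × €367.07 − €15,000 = €2,619.36.
Offer Y: at 9.00% the monthly rate is 0.0075000, so the payment is 15,000 × 0.0075000 / (1 − 1.0075000^−72) = €270.38.
Total interest on Offer Y = 72 × €270.38 − €15,000 = €4,467.36.
Offer X is lower by €1,848.00.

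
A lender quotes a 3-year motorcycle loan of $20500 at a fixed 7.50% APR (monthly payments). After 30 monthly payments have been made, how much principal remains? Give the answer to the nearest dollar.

With monthly rate i = 7.5%/12 = 0.0062500, the balance after k of n payments is P · [(1+i)^n − (1+i)^k] / [(1+i)^n − 1].
(1+0.0062500)^36 = 1.25144614 and (1+0.0062500)^30 = 1.20552661, so the balance is 20,500 × (1.25144614 − 1.20552661) / (1.25144614 − 1) = $3,743.75.

$3,744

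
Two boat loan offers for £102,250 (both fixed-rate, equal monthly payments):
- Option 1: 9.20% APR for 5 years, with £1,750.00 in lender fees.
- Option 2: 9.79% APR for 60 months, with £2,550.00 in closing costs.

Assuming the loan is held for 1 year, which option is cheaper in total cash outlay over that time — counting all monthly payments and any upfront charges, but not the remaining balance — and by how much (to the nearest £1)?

Option 1: monthly rate = 9.2%/12 = 0.0076667; payment = 102,250 × 0.0076667 / (1 − (1+0.0076667)^−60) = £2,132.48.
Option 2: monthly rate = 9.79%/12 = 0.0081583; payment = 102,250 × 0.0081583 / (1 − (1+0.0081583)^−60) = £2,161.96.
Over 12 months: Option 1 costs 12 × £2,132.48 + £1,750.00 = £27,339.76; Option 2 costs 12 × £2,161.96 + £2,550.00 = £28,493.52.
Option 1 is cheaper by £28,493.52 − £27,339.76 = £1,153.76.

Option 1 by £1,154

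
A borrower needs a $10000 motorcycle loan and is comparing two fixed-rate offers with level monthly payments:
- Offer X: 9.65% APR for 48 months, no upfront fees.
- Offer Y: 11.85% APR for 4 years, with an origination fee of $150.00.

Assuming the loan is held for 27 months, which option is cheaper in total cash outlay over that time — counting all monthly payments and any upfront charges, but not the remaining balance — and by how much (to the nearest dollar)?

Offer X: monthly rate = 9.65%/12 = 0.0080417; payment = 10,000 × 0.0080417 / (1 − (1+0.0080417)^−48) = $251.95.
Offer Y: at 11.85% the monthly rate is 0.0098750, so the payment is 10,000 × 0.0098750 / (1 − 1.0098750^−48) = $262.60.
Over 27 months: Offer X costs 27 × $251.95 = $6,802.65; Offer Y costs 27 × $262.60 + $150.00 = $7,240.20.
Offer X is cheaper by $7,240.20 − $6,802.65 = $437.55.

Offer X by $438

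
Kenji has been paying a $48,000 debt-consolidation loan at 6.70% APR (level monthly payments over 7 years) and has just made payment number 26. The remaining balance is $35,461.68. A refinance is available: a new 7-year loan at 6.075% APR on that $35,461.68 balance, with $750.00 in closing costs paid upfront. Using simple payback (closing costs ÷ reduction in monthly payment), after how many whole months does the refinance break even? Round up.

Current payment = 48,000 × 6.7%/12 / (1 − (1+0.0055833)^−84) = $717.43.
Refinanced payment = 35,461.68 × 0.0050625 / (1 − (1+0.0050625)^−84) = $519.32.
Monthly savings = $717.43 − $519.32 = $198.11.
Break-even = $750.00 / $198.11 = 3.79 → 4 months.

4 months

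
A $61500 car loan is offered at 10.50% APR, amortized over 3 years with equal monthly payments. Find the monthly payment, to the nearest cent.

$1,998.90

At 10.50% the monthly rate is 0.0087500, so the payment is 61,500 × 0.0087500 / (1 − 1.0087500^−36) = $1,998.90.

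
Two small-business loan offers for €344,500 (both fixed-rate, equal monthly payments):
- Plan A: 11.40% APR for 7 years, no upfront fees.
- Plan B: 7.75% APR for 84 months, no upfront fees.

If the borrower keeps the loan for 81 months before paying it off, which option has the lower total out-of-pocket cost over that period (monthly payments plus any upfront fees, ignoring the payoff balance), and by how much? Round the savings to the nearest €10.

Plan A: at 11.40% the monthly rate is 0.0095000, so the payment is 344,500 × 0.0095000 / (1 − 1.0095000^−84) = €5,971.38.
Plan B: monthly rate = 7.75%/12 = 0.0064583; payment = 344,500 × 0.0064583 / (1 − (1+0.0064583)^−84) = €5,326.64.
Over 81 months: Plan A costs 81 × €5,971.38 = €483,681.78; Plan B costs 81 × €5,326.64 = €431,457.84.
Plan B is cheaper by €483,681.78 − €431,457.84 = €52,223.94.

Plan B by €52,220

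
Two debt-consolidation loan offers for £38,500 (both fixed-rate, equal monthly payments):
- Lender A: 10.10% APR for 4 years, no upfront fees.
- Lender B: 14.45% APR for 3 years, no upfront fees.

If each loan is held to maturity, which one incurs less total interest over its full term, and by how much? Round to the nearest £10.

Lender A by £710

Lender A: at 10.10% the monthly rate is 0.0084167, so the payment is 38,500 × 0.0084167 / (1 − 1.0084167^−48) = £978.31.
Total interest on Lender A = 48 × £978.31 − £38,500 = £8,458.88.
Lender B: monthly rate = 14.45%/12 = 0.0120417; payment = 38,500 × 0.0120417 / (1 − (1+0.0120417)^−36) = £1,324.27.
Total interest on Lender B = 36 × £1,324.27 − £38,500 = £9,173.72.
Lender A is lower by £714.84.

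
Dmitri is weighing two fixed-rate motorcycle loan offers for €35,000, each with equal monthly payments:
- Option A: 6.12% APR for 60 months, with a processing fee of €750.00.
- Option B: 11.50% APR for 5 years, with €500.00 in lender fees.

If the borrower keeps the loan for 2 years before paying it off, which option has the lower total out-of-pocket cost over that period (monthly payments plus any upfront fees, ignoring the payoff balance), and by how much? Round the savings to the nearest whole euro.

Option A: at 6.12% the monthly rate is 0.0051000, so the payment is 35,000 × 0.0051000 / (1 − 1.0051000^−60) = €678.60.
Option B: at 11.50% the monthly rate is 0.0095833, so the payment is 35,000 × 0.0095833 / (1 − 1.0095833^−60) = €769.74.
Over 24 months: Option A costs 24 × €678.60 + €750.00 = €17,036.40; Option B costs 24 × €769.74 + €500.00 = €18,973.76.
Option A is cheaper by €18,973.76 − €17,036.40 = €1,937.36.

Option A by €1,937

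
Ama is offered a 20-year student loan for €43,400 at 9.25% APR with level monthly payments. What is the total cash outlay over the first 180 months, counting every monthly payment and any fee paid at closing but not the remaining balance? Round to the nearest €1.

Monthly rate = 9.25%/12 = 0.0077083; payment = 43,400 × 0.0077083 / (1 − (1+0.0077083)^−240) = €397.49.
Total outlay = 180 × €397.49 = €71,548.20.

€71,548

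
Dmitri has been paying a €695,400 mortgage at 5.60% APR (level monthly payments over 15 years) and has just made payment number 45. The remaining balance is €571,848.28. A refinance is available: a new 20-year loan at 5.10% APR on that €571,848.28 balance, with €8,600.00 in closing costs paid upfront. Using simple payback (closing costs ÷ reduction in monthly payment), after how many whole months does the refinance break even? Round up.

Current payment = 695,400 × 5.6%/12 / (1 − (1+0.0046667)^−180) = €5,718.97.
Refinanced payment = 571,848.28 × 0.0042500 / (1 − (1+0.0042500)^−240) = €3,805.61.
Monthly savings = €5,718.97 − €3,805.61 = €1,913.36.
Break-even = €8,600.00 / €1,913.36 = 4.49 → 5 months.

5 months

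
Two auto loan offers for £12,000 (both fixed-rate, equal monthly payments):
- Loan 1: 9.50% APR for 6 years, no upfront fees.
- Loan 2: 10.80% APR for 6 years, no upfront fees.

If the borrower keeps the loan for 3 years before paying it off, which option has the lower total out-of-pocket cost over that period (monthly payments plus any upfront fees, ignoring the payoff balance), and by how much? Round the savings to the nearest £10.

Loan 1 by £280

Loan 1: monthly rate = 9.5%/12 = 0.0079167; payment = 12,000 × 0.0079167 / (1 − (1+0.0079167)^−72) = £219.30.
Loan 2: monthly rate = 10.8%/12 = 0.0090000; payment = 12,000 × 0.0090000 / (1 − (1+0.0090000)^−72) = £227.18.
Over 36 months: Loan 1 costs 36 × £219.30 = £7,894.80; Loan 2 costs 36 × £227.18 = £8,178.48.
Loan 1 is cheaper by £8,178.48 − £7,894.80 = £283.68.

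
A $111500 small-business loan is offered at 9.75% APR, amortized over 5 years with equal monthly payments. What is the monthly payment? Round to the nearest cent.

At 9.75% the monthly rate is 0.0081250, so the payment is 111,500 × 0.0081250 / (1 − 1.0081250^−60) = $2,355.35.

$2,355.35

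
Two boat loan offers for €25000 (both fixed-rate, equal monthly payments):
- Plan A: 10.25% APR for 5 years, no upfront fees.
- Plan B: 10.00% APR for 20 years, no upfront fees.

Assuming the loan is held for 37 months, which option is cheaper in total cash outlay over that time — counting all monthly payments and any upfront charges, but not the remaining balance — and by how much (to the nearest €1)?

Plan B by €10,841

Plan A: at 10.25% the monthly rate is 0.0085417, so the payment is 25,000 × 0.0085417 / (1 − 1.0085417^−60) = €534.26.
Plan B: at 10.00% the monthly rate is 0.0083333, so the payment is 25,000 × 0.0083333 / (1 − 1.0083333^−240) = €241.26.
Over 37 months: Plan A costs 37 × €534.26 = €19,767.62; Plan B costs 37 × €241.26 = €8,926.62.
Plan B is cheaper by €19,767.62 − €8,926.62 = €10,841.00.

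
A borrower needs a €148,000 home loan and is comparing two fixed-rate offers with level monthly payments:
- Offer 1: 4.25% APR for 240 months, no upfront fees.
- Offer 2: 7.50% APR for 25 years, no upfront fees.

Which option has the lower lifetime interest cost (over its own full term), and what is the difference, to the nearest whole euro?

Offer 1 by €108,160

Offer 1: at 4.25% the monthly rate is 0.0035417, so the payment is 148,000 × 0.0035417 / (1 − 1.0035417^−240) = €916.47.
Total interest on Offer 1 = 240 × €916.47 − €148,000 = €71,952.80.
Offer 2: monthly rate = 7.5%/12 = 0.0062500; payment = 148,000 × 0.0062500 / (1 − (1+0.0062500)^−300) = €1,093.71.
Total interest on Offer 2 = 300 × €1,093.71 − €148,000 = €180,113.00.
Offer 1 is lower by €108,160.20.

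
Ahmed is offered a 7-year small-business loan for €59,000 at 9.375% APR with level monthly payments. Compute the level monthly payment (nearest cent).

€960.52

At 9.375% the monthly rate is 0.0078125, so the payment is 59,000 × 0.0078125 / (1 − 1.0078125^−84) = €960.52.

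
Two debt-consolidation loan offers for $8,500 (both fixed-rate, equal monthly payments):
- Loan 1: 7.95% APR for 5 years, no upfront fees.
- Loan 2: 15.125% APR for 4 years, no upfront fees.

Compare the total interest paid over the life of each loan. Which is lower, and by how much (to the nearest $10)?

Loan 1 by $1,050

Loan 1: monthly rate = 7.95%/12 = 0.0066250; payment = 8,500 × 0.0066250 / (1 − (1+0.0066250)^−60) = $172.15.
Total interest on Loan 1 = 60 × $172.15 − $8,500 = $1,829.00.
Loan 2: monthly rate = 15.125%/12 = 0.0126042; payment = 8,500 × 0.0126042 / (1 − (1+0.0126042)^−48) = $237.10.
Total interest on Loan 2 = 48 × $237.10 − $8,500 = $2,880.80.
Loan 1 is lower by $1,051.80.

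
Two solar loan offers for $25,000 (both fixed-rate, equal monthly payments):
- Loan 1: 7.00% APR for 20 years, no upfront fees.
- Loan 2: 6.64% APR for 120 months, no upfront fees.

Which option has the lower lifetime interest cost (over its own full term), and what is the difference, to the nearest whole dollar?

Loan 2 by $12,239

Loan 1: monthly rate = 7%/12 = 0.0058333; payment = 25,000 × 0.0058333 / (1 − (1+0.0058333)^−240) = $193.82.
Total interest on Loan 1 = 240 × $193.82 − $25,000 = $21,516.80.
Loan 2: monthly rate = 6.64%/12 = 0.0055333; payment = 25,000 × 0.0055333 / (1 − (1+0.0055333)^−120) = $285.65.
Total interest on Loan 2 = 120 × $285.65 − $25,000 = $9,278.00.
Loan 2 is lower by $12,238.80.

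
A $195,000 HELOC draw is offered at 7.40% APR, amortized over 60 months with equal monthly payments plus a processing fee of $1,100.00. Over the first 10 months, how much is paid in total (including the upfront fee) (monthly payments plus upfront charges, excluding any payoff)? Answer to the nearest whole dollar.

At 7.40% the monthly rate is 0.0061667, so the payment is 195,000 × 0.0061667 / (1 − 1.0061667^−60) = $3,898.14.
Total outlay = 10 × $3,898.14 + $1,100.00 = $40,081.40.

$40,081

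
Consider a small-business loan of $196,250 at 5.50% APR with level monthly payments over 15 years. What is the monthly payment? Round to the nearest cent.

At 5.50% the monthly rate is 0.0045833, so the payment is 196,250 × 0.0045833 / (1 − 1.0045833^−180) = $1,603.53.

$1,603.53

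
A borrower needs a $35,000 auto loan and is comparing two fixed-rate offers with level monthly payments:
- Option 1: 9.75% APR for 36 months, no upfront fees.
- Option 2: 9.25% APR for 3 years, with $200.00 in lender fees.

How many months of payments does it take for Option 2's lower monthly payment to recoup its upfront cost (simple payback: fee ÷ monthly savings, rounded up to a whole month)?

25 months

Option 1: monthly rate = 9.75%/12 = 0.0081250; payment = 35,000 × 0.0081250 / (1 − (1+0.0081250)^−36) = $1,125.25.
Option 2: monthly rate = 9.25%/12 = 0.0077083; payment = 35,000 × 0.0077083 / (1 − (1+0.0077083)^−36) = $1,117.07.
Monthly savings = $1,125.25 − $1,117.07 = $8.18.
Break-even = $200.00 / $8.18 = 24.45 → 25 months.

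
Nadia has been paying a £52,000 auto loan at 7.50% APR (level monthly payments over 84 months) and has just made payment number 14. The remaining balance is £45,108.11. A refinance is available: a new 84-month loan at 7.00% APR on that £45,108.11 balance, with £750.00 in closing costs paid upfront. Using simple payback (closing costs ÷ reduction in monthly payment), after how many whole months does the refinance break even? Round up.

7 months

Current payment = 52,000 × 7.5%/12 / (1 − (1+0.0062500)^−84) = £797.59.
Refinanced payment = 45,108.11 × 0.0058333 / (1 − (1+0.0058333)^−84) = £680.80.
Monthly savings = £797.59 − £680.80 = £116.79.
Break-even = £750.00 / £116.79 = 6.42 → 7 months.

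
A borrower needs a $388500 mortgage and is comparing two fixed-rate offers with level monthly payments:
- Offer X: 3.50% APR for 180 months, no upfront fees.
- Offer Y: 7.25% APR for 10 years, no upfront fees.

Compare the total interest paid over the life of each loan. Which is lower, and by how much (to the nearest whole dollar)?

Offer X: at 3.50% the monthly rate is 0.0029167, so the payment is 388,500 × 0.0029167 / (1 − 1.0029167^−180) = $2,777.32.
Total interest on Offer X = 180 × $2,777.32 − $388,500 = $111,417.60.
Offer Y: at 7.25% the monthly rate is 0.0060417, so the payment is 388,500 × 0.0060417 / (1 − 1.0060417^−120) = $4,561.03.
Total interest on Offer Y = 120 × $4,561.03 − $388,500 = $158,823.60.
Offer X is lower by $47,406.00.

Offer X by $47,406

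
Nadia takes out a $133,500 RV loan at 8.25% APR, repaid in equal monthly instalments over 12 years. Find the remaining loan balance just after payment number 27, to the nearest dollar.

With monthly rate i = 8.25%/12 = 0.0068750, the balance after k of n payments is P · [(1+i)^n − (1+i)^k] / [(1+i)^n − 1].
(1+0.0068750)^144 = 2.68213305 and (1+0.0068750)^27 = 1.20320620, so the balance is 133,500 × (2.68213305 − 1.20320620) / (2.68213305 − 1) = $117,372.84.

$117,373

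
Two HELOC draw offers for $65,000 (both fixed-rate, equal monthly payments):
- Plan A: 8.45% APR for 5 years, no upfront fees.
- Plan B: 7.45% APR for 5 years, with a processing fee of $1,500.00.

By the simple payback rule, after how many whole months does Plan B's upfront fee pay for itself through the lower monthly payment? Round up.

Plan A: at 8.45% the monthly rate is 0.0070417, so the payment is 65,000 × 0.0070417 / (1 − 1.0070417^−60) = $1,332.01.
Plan B: at 7.45% the monthly rate is 0.0062083, so the payment is 65,000 × 0.0062083 / (1 − 1.0062083^−60) = $1,300.92.
Monthly savings = $1,332.01 − $1,300.92 = $31.09.
Break-even = $1,500.00 / $31.09 = 48.25 → 49 months.

49 months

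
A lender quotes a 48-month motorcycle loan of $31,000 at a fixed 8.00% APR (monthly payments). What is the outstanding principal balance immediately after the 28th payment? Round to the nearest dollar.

$14,126

With monthly rate i = 8%/12 = 0.0066667, the balance after k of n payments is P · [(1+i)^n − (1+i)^k] / [(1+i)^n − 1].
(1+0.0066667)^48 = 1.37566610 and (1+0.0066667)^28 = 1.20447911, so the balance is 31,000 × (1.37566610 − 1.20447911) / (1.37566610 − 1) = $14,126.37.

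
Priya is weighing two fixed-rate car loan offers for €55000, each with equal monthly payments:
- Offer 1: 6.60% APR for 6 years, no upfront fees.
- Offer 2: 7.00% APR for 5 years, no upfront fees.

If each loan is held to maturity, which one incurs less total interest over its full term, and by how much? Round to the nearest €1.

Offer 1: at 6.60% the monthly rate is 0.0055000, so the payment is 55,000 × 0.0055000 / (1 − 1.0055000^−72) = €927.17.
Total interest on Offer 1 = 72 × €927.17 − €55,000 = €11,756.24.
Offer 2: monthly rate = 7%/12 = 0.0058333; payment = 55,000 × 0.0058333 / (1 − (1+0.0058333)^−60) = €1,089.07.
Total interest on Offer 2 = 60 × €1,089.07 − €55,000 = €10,344.20.
Offer 2 is lower by €1,412.04.

Offer 2 by €1,412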